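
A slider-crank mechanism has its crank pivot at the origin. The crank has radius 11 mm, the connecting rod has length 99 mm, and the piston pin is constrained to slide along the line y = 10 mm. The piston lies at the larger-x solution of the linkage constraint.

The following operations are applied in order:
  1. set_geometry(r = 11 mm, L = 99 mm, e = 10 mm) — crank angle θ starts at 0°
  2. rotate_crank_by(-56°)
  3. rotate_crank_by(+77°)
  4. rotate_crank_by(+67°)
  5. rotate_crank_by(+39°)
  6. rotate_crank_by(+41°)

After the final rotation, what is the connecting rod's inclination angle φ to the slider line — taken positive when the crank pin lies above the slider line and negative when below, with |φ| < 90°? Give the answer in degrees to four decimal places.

set_geometry: r = 11 mm, L = 99 mm, e = 10 mm; θ ← 0°
rotate_crank_by(-56°): θ ← 0° -56° = -56°
rotate_crank_by(+77°): θ ← -56° +77° = 21°
rotate_crank_by(+67°): θ ← 21° +67° = 88°
rotate_crank_by(+39°): θ ← 88° +39° = 127°
rotate_crank_by(+41°): θ ← 127° +41° = 168°
crank pin P = (r cos θ, r sin θ) = (-10.759624, 2.287029)
h = r sin θ − e = 2.287029 − 10 = -7.712971
sin φ = h / L = -7.712971 / 99 = -0.07790880
φ = arcsin(-0.07790880) = -4.468374°

-4.4684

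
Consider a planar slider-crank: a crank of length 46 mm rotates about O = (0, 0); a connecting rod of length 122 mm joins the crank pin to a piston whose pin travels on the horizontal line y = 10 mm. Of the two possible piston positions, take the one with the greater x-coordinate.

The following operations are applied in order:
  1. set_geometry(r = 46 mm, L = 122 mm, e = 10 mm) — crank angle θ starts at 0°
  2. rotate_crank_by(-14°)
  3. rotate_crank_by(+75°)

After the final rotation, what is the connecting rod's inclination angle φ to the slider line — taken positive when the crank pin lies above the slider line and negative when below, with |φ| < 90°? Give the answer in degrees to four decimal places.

set_geometry: r = 46 mm, L = 122 mm, e = 10 mm; θ ← 0°
rotate_crank_by(-14°): θ ← 0° -14° = -14°
rotate_crank_by(+75°): θ ← -14° +75° = 61°
crank pin P = (r cos θ, r sin θ) = (22.301243, 40.232507)
h = r sin θ − e = 40.232507 − 10 = 30.232507
sin φ = h / L = 30.232507 / 122 = 0.24780743
φ = arcsin(0.24780743) = 14.347805°

14.3478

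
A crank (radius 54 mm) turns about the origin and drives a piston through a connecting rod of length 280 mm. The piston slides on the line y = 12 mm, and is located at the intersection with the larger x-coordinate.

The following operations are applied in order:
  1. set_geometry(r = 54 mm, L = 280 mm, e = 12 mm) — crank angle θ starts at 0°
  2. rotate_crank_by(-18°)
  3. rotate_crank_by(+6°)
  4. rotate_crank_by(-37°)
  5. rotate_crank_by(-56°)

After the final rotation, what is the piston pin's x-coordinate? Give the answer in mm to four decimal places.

258.5738

set_geometry: r = 54 mm, L = 280 mm, e = 12 mm; θ ← 0°
rotate_crank_by(-18°): θ ← 0° -18° = -18°
rotate_crank_by(+6°): θ ← -18° +6° = -12°
rotate_crank_by(-37°): θ ← -12° -37° = -49°
rotate_crank_by(-56°): θ ← -49° -56° = -105°
crank pin P = (r cos θ, r sin θ) = (-13.976228, -52.159995)
h = r sin θ − e = -52.159995 − 12 = -64.159995
x = r cos θ + √(L² − h²) = -13.976228 + √(78400.0 − 4116.5049) = -13.976228 + 272.549986 = 258.573758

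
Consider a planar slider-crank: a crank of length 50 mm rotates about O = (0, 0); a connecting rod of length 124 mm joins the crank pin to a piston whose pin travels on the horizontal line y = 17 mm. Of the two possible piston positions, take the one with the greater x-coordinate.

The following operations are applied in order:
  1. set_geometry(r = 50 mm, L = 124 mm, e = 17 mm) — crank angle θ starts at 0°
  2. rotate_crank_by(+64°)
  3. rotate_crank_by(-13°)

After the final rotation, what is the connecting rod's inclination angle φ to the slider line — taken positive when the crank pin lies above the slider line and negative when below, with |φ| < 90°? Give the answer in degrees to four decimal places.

10.1525

set_geometry: r = 50 mm, L = 124 mm, e = 17 mm; θ ← 0°
rotate_crank_by(+64°): θ ← 0° +64° = 64°
rotate_crank_by(-13°): θ ← 64° -13° = 51°
crank pin P = (r cos θ, r sin θ) = (31.466020, 38.857298)
h = r sin θ − e = 38.857298 − 17 = 21.857298
sin φ = h / L = 21.857298 / 124 = 0.17626853
φ = arcsin(0.17626853) = 10.152487°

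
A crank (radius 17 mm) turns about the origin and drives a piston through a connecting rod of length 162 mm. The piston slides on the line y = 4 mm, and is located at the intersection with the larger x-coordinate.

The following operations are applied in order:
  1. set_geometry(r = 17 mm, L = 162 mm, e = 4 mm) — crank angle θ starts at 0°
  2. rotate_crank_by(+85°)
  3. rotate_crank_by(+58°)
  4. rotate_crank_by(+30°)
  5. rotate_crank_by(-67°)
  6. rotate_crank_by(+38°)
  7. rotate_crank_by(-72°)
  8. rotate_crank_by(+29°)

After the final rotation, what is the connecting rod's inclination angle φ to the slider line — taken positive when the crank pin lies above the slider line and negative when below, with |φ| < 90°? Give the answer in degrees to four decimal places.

set_geometry: r = 17 mm, L = 162 mm, e = 4 mm; θ ← 0°
rotate_crank_by(+85°): θ ← 0° +85° = 85°
rotate_crank_by(+58°): θ ← 85° +58° = 143°
rotate_crank_by(+30°): θ ← 143° +30° = 173°
rotate_crank_by(-67°): θ ← 173° -67° = 106°
rotate_crank_by(+38°): θ ← 106° +38° = 144°
rotate_crank_by(-72°): θ ← 144° -72° = 72°
rotate_crank_by(+29°): θ ← 72° +29° = 101°
crank pin P = (r cos θ, r sin θ) = (-3.243753, 16.687662)
h = r sin θ − e = 16.687662 − 4 = 12.687662
sin φ = h / L = 12.687662 / 162 = 0.07831890
φ = arcsin(0.07831890) = 4.491943°

4.4919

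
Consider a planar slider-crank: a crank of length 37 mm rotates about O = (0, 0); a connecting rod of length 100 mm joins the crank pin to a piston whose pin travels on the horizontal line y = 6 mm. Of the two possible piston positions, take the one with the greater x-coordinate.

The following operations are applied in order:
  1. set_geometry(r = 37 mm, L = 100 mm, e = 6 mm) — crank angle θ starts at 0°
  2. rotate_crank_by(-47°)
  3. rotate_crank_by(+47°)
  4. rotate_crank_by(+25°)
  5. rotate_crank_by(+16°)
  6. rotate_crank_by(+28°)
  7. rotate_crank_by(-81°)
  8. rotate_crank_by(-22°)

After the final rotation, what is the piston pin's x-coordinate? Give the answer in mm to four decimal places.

set_geometry: r = 37 mm, L = 100 mm, e = 6 mm; θ ← 0°
rotate_crank_by(-47°): θ ← 0° -47° = -47°
rotate_crank_by(+47°): θ ← -47° +47° = 0°
rotate_crank_by(+25°): θ ← 0° +25° = 25°
rotate_crank_by(+16°): θ ← 25° +16° = 41°
rotate_crank_by(+28°): θ ← 41° +28° = 69°
rotate_crank_by(-81°): θ ← 69° -81° = -12°
rotate_crank_by(-22°): θ ← -12° -22° = -34°
crank pin P = (r cos θ, r sin θ) = (30.674390, -20.690137)
h = r sin θ − e = -20.690137 − 6 = -26.690137
x = r cos θ + √(L² − h²) = 30.674390 + √(10000.0 − 712.3634) = 30.674390 + 96.372385 = 127.046775

127.0468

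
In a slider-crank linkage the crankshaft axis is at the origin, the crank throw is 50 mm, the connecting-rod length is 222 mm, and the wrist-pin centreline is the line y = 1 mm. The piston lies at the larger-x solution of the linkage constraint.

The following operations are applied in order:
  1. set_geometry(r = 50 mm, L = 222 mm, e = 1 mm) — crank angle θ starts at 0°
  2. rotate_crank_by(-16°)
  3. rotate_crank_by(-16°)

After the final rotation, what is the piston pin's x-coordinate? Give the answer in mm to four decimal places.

262.6931

set_geometry: r = 50 mm, L = 222 mm, e = 1 mm; θ ← 0°
rotate_crank_by(-16°): θ ← 0° -16° = -16°
rotate_crank_by(-16°): θ ← -16° -16° = -32°
crank pin P = (r cos θ, r sin θ) = (42.402405, -26.495963)
h = r sin θ − e = -26.495963 − 1 = -27.495963
x = r cos θ + √(L² − h²) = 42.402405 + √(49284.0 − 756.0280) = 42.402405 + 220.290653 = 262.693058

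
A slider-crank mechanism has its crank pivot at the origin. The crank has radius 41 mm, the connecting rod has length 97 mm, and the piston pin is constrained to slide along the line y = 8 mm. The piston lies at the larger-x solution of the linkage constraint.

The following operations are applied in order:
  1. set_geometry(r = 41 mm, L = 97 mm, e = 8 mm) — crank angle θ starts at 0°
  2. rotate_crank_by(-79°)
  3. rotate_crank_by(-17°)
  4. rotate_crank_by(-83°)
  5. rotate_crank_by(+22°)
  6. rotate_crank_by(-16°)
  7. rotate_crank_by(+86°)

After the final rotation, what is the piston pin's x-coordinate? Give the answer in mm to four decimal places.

set_geometry: r = 41 mm, L = 97 mm, e = 8 mm; θ ← 0°
rotate_crank_by(-79°): θ ← 0° -79° = -79°
rotate_crank_by(-17°): θ ← -79° -17° = -96°
rotate_crank_by(-83°): θ ← -96° -83° = -179°
rotate_crank_by(+22°): θ ← -179° +22° = -157°
rotate_crank_by(-16°): θ ← -157° -16° = -173°
rotate_crank_by(+86°): θ ← -173° +86° = -87°
crank pin P = (r cos θ, r sin θ) = (2.145774, -40.943811)
h = r sin θ − e = -40.943811 − 8 = -48.943811
x = r cos θ + √(L² − h²) = 2.145774 + √(9409.0 − 2395.4966) = 2.145774 + 83.746662 = 85.892436

85.8924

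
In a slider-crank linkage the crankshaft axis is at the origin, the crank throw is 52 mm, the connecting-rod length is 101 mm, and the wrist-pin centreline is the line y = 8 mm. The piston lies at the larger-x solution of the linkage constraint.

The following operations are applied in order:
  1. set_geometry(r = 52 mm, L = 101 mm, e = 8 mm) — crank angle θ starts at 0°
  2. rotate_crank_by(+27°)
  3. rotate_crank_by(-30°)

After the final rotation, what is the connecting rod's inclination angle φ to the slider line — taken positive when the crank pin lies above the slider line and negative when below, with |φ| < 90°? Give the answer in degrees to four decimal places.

-6.0936

set_geometry: r = 52 mm, L = 101 mm, e = 8 mm; θ ← 0°
rotate_crank_by(+27°): θ ← 0° +27° = 27°
rotate_crank_by(-30°): θ ← 27° -30° = -3°
crank pin P = (r cos θ, r sin θ) = (51.928736, -2.721470)
h = r sin θ − e = -2.721470 − 8 = -10.721470
sin φ = h / L = -10.721470 / 101 = -0.10615317
φ = arcsin(-0.10615317) = -6.093609°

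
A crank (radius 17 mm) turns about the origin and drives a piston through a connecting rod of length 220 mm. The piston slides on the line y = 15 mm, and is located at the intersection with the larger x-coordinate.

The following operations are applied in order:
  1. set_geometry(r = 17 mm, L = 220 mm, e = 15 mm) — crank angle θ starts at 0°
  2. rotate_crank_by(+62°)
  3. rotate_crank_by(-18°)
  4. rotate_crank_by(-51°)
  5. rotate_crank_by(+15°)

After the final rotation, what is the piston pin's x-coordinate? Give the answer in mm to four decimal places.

set_geometry: r = 17 mm, L = 220 mm, e = 15 mm; θ ← 0°
rotate_crank_by(+62°): θ ← 0° +62° = 62°
rotate_crank_by(-18°): θ ← 62° -18° = 44°
rotate_crank_by(-51°): θ ← 44° -51° = -7°
rotate_crank_by(+15°): θ ← -7° +15° = 8°
crank pin P = (r cos θ, r sin θ) = (16.834557, 2.365943)
h = r sin θ − e = 2.365943 − 15 = -12.634057
x = r cos θ + √(L² − h²) = 16.834557 + √(48400.0 − 159.6194) = 16.834557 + 219.636929 = 236.471486

236.4715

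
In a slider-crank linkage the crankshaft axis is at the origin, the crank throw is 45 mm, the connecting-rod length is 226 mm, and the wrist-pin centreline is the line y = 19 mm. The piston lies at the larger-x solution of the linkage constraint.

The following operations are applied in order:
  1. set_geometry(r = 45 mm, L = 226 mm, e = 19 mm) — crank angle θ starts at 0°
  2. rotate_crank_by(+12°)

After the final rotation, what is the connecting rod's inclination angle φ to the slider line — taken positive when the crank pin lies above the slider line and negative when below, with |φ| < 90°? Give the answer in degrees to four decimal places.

set_geometry: r = 45 mm, L = 226 mm, e = 19 mm; θ ← 0°
rotate_crank_by(+12°): θ ← 0° +12° = 12°
crank pin P = (r cos θ, r sin θ) = (44.016642, 9.356026)
h = r sin θ − e = 9.356026 − 19 = -9.643974
sin φ = h / L = -9.643974 / 226 = -0.04267245
φ = arcsin(-0.04267245) = -2.445694°

-2.4457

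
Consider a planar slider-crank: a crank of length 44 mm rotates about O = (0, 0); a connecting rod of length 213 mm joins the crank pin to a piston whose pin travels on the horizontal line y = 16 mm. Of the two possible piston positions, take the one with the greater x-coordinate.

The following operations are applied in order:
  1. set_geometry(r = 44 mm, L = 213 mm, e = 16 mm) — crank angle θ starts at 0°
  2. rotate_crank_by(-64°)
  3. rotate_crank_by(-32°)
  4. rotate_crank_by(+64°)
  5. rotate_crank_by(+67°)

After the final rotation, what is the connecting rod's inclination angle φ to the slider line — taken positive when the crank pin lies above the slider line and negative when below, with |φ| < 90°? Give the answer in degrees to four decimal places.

2.4856

set_geometry: r = 44 mm, L = 213 mm, e = 16 mm; θ ← 0°
rotate_crank_by(-64°): θ ← 0° -64° = -64°
rotate_crank_by(-32°): θ ← -64° -32° = -96°
rotate_crank_by(+64°): θ ← -96° +64° = -32°
rotate_crank_by(+67°): θ ← -32° +67° = 35°
crank pin P = (r cos θ, r sin θ) = (36.042690, 25.237363)
h = r sin θ − e = 25.237363 − 16 = 9.237363
sin φ = h / L = 9.237363 / 213 = 0.04336790
φ = arcsin(0.04336790) = 2.485577°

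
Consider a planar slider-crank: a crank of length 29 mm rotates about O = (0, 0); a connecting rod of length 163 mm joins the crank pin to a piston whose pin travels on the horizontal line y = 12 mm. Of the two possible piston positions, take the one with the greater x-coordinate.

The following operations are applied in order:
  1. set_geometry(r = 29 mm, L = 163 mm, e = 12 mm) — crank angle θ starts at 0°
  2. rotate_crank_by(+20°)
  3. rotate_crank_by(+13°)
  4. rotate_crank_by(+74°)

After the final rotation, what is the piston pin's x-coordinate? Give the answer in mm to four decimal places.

set_geometry: r = 29 mm, L = 163 mm, e = 12 mm; θ ← 0°
rotate_crank_by(+20°): θ ← 0° +20° = 20°
rotate_crank_by(+13°): θ ← 20° +13° = 33°
rotate_crank_by(+74°): θ ← 33° +74° = 107°
crank pin P = (r cos θ, r sin θ) = (-8.478779, 27.732838)
h = r sin θ − e = 27.732838 − 12 = 15.732838
x = r cos θ + √(L² − h²) = -8.478779 + √(26569.0 − 247.5222) = -8.478779 + 162.238953 = 153.760173

153.7602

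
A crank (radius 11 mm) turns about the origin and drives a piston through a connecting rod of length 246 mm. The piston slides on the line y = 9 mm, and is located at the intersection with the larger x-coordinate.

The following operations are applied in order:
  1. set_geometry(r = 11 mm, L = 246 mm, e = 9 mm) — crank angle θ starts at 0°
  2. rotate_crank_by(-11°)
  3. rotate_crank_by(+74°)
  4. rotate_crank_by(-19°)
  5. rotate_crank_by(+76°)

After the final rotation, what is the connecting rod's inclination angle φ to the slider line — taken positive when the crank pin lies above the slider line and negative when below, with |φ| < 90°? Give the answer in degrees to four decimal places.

0.1226

set_geometry: r = 11 mm, L = 246 mm, e = 9 mm; θ ← 0°
rotate_crank_by(-11°): θ ← 0° -11° = -11°
rotate_crank_by(+74°): θ ← -11° +74° = 63°
rotate_crank_by(-19°): θ ← 63° -19° = 44°
rotate_crank_by(+76°): θ ← 44° +76° = 120°
crank pin P = (r cos θ, r sin θ) = (-5.500000, 9.526279)
h = r sin θ − e = 9.526279 − 9 = 0.526279
sin φ = h / L = 0.526279 / 246 = 0.00213935
φ = arcsin(0.00213935) = 0.122576°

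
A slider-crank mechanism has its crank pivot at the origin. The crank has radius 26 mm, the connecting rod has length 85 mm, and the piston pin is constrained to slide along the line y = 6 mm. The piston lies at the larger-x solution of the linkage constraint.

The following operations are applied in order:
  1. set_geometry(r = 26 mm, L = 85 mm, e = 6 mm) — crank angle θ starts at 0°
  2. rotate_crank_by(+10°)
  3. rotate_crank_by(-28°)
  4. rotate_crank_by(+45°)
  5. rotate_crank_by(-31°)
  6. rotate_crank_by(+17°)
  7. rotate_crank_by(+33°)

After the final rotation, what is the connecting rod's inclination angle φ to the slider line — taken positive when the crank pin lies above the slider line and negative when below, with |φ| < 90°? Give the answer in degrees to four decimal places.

8.5948

set_geometry: r = 26 mm, L = 85 mm, e = 6 mm; θ ← 0°
rotate_crank_by(+10°): θ ← 0° +10° = 10°
rotate_crank_by(-28°): θ ← 10° -28° = -18°
rotate_crank_by(+45°): θ ← -18° +45° = 27°
rotate_crank_by(-31°): θ ← 27° -31° = -4°
rotate_crank_by(+17°): θ ← -4° +17° = 13°
rotate_crank_by(+33°): θ ← 13° +33° = 46°
crank pin P = (r cos θ, r sin θ) = (18.061118, 18.702835)
h = r sin θ − e = 18.702835 − 6 = 12.702835
sin φ = h / L = 12.702835 / 85 = 0.14944512
φ = arcsin(0.14944512) = 8.594772°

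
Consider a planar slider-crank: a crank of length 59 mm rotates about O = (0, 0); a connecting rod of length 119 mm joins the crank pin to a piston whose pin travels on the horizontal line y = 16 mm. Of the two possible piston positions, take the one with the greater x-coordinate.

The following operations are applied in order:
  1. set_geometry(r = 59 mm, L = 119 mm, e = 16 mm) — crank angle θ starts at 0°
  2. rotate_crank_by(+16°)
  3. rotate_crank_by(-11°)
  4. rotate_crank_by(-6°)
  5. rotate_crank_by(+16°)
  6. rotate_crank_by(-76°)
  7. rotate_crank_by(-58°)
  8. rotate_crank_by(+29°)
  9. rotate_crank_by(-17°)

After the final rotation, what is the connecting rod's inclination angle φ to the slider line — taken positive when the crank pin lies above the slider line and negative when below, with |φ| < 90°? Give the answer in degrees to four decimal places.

-37.4875

set_geometry: r = 59 mm, L = 119 mm, e = 16 mm; θ ← 0°
rotate_crank_by(+16°): θ ← 0° +16° = 16°
rotate_crank_by(-11°): θ ← 16° -11° = 5°
rotate_crank_by(-6°): θ ← 5° -6° = -1°
rotate_crank_by(+16°): θ ← -1° +16° = 15°
rotate_crank_by(-76°): θ ← 15° -76° = -61°
rotate_crank_by(-58°): θ ← -61° -58° = -119°
rotate_crank_by(+29°): θ ← -119° +29° = -90°
rotate_crank_by(-17°): θ ← -90° -17° = -107°
crank pin P = (r cos θ, r sin θ) = (-17.249931, -56.421981)
h = r sin θ − e = -56.421981 − 16 = -72.421981
sin φ = h / L = -72.421981 / 119 = -0.60858807
φ = arcsin(-0.60858807) = -37.487481°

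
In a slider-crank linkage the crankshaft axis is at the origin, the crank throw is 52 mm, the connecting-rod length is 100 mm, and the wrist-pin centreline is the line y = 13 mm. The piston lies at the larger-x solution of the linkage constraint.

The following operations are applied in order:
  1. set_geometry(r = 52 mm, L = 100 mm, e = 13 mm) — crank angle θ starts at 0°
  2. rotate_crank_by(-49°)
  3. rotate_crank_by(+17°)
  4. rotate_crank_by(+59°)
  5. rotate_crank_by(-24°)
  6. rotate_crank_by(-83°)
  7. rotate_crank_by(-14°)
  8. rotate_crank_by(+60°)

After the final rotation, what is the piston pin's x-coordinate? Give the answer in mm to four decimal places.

133.8262

set_geometry: r = 52 mm, L = 100 mm, e = 13 mm; θ ← 0°
rotate_crank_by(-49°): θ ← 0° -49° = -49°
rotate_crank_by(+17°): θ ← -49° +17° = -32°
rotate_crank_by(+59°): θ ← -32° +59° = 27°
rotate_crank_by(-24°): θ ← 27° -24° = 3°
rotate_crank_by(-83°): θ ← 3° -83° = -80°
rotate_crank_by(-14°): θ ← -80° -14° = -94°
rotate_crank_by(+60°): θ ← -94° +60° = -34°
crank pin P = (r cos θ, r sin θ) = (43.109954, -29.078031)
h = r sin θ − e = -29.078031 − 13 = -42.078031
x = r cos θ + √(L² − h²) = 43.109954 + √(10000.0 − 1770.5607) = 43.109954 + 90.716257 = 133.826211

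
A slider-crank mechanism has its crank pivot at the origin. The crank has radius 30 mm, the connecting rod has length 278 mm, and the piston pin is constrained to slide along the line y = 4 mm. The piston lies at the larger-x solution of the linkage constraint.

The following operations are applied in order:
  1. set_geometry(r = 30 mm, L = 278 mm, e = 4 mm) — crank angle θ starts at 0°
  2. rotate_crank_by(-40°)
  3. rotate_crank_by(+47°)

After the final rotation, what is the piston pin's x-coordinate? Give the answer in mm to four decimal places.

set_geometry: r = 30 mm, L = 278 mm, e = 4 mm; θ ← 0°
rotate_crank_by(-40°): θ ← 0° -40° = -40°
rotate_crank_by(+47°): θ ← -40° +47° = 7°
crank pin P = (r cos θ, r sin θ) = (29.776385, 3.656080)
h = r sin θ − e = 3.656080 − 4 = -0.343920
x = r cos θ + √(L² − h²) = 29.776385 + √(77284.0 − 0.1183) = 29.776385 + 277.999787 = 307.776172

307.7762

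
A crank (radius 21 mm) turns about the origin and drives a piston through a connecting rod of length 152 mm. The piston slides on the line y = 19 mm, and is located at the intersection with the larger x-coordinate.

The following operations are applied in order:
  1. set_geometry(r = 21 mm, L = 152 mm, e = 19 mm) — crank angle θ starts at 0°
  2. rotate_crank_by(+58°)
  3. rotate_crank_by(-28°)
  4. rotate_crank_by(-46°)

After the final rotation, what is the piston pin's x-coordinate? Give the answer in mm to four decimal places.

170.1516

set_geometry: r = 21 mm, L = 152 mm, e = 19 mm; θ ← 0°
rotate_crank_by(+58°): θ ← 0° +58° = 58°
rotate_crank_by(-28°): θ ← 58° -28° = 30°
rotate_crank_by(-46°): θ ← 30° -46° = -16°
crank pin P = (r cos θ, r sin θ) = (20.186496, -5.788384)
h = r sin θ − e = -5.788384 − 19 = -24.788384
x = r cos θ + √(L² − h²) = 20.186496 + √(23104.0 − 614.4640) = 20.186496 + 149.965116 = 170.151612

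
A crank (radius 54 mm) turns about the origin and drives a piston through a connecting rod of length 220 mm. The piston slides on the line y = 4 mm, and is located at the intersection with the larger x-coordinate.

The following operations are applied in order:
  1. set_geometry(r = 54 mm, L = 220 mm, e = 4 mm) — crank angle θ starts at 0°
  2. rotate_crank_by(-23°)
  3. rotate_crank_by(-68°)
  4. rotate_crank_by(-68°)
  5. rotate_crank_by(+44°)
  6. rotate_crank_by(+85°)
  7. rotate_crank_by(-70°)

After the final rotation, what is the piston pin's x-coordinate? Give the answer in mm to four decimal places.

set_geometry: r = 54 mm, L = 220 mm, e = 4 mm; θ ← 0°
rotate_crank_by(-23°): θ ← 0° -23° = -23°
rotate_crank_by(-68°): θ ← -23° -68° = -91°
rotate_crank_by(-68°): θ ← -91° -68° = -159°
rotate_crank_by(+44°): θ ← -159° +44° = -115°
rotate_crank_by(+85°): θ ← -115° +85° = -30°
rotate_crank_by(-70°): θ ← -30° -70° = -100°
crank pin P = (r cos θ, r sin θ) = (-9.377002, -53.179619)
h = r sin θ − e = -53.179619 − 4 = -57.179619
x = r cos θ + √(L² − h²) = -9.377002 + √(48400.0 − 3269.5088) = -9.377002 + 212.439382 = 203.062381

203.0624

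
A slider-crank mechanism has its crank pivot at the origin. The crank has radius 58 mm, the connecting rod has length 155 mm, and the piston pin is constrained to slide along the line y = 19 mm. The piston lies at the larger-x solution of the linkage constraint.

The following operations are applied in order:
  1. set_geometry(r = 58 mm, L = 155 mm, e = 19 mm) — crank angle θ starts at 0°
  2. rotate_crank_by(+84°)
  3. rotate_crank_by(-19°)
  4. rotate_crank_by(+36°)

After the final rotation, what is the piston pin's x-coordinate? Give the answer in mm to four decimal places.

set_geometry: r = 58 mm, L = 155 mm, e = 19 mm; θ ← 0°
rotate_crank_by(+84°): θ ← 0° +84° = 84°
rotate_crank_by(-19°): θ ← 84° -19° = 65°
rotate_crank_by(+36°): θ ← 65° +36° = 101°
crank pin P = (r cos θ, r sin θ) = (-11.066922, 56.934377)
h = r sin θ − e = 56.934377 − 19 = 37.934377
x = r cos θ + √(L² − h²) = -11.066922 + √(24025.0 − 1439.0169) = -11.066922 + 150.286337 = 139.219415

139.2194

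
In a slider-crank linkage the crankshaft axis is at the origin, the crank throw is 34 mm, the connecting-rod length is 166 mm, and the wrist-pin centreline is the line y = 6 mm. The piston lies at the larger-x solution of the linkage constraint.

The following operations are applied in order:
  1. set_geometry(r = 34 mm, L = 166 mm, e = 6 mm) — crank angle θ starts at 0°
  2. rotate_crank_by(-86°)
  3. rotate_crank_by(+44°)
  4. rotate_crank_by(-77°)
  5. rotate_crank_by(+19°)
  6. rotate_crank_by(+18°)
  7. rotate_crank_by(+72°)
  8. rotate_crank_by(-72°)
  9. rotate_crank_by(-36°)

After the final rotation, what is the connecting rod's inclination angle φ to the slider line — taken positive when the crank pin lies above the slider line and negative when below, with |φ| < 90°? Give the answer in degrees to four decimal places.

set_geometry: r = 34 mm, L = 166 mm, e = 6 mm; θ ← 0°
rotate_crank_by(-86°): θ ← 0° -86° = -86°
rotate_crank_by(+44°): θ ← -86° +44° = -42°
rotate_crank_by(-77°): θ ← -42° -77° = -119°
rotate_crank_by(+19°): θ ← -119° +19° = -100°
rotate_crank_by(+18°): θ ← -100° +18° = -82°
rotate_crank_by(+72°): θ ← -82° +72° = -10°
rotate_crank_by(-72°): θ ← -10° -72° = -82°
rotate_crank_by(-36°): θ ← -82° -36° = -118°
crank pin P = (r cos θ, r sin θ) = (-15.962033, -30.020218)
h = r sin θ − e = -30.020218 − 6 = -36.020218
sin φ = h / L = -36.020218 / 166 = -0.21698927
φ = arcsin(-0.21698927) = -12.532259°

-12.5323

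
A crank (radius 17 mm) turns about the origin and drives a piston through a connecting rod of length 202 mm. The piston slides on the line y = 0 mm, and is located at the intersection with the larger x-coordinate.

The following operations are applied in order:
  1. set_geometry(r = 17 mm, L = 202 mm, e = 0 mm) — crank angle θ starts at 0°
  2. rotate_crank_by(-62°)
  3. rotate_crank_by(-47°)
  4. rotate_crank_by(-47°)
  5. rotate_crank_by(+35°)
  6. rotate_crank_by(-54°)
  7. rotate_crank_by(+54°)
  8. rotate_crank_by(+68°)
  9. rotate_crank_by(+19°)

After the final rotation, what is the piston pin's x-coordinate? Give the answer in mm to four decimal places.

set_geometry: r = 17 mm, L = 202 mm, e = 0 mm; θ ← 0°
rotate_crank_by(-62°): θ ← 0° -62° = -62°
rotate_crank_by(-47°): θ ← -62° -47° = -109°
rotate_crank_by(-47°): θ ← -109° -47° = -156°
rotate_crank_by(+35°): θ ← -156° +35° = -121°
rotate_crank_by(-54°): θ ← -121° -54° = -175°
rotate_crank_by(+54°): θ ← -175° +54° = -121°
rotate_crank_by(+68°): θ ← -121° +68° = -53°
rotate_crank_by(+19°): θ ← -53° +19° = -34°
crank pin P = (r cos θ, r sin θ) = (14.093639, -9.506279)
h = r sin θ − e = -9.506279 − 0 = -9.506279
x = r cos θ + √(L² − h²) = 14.093639 + √(40804.0 − 90.3693) = 14.093639 + 201.776190 = 215.869828

215.8698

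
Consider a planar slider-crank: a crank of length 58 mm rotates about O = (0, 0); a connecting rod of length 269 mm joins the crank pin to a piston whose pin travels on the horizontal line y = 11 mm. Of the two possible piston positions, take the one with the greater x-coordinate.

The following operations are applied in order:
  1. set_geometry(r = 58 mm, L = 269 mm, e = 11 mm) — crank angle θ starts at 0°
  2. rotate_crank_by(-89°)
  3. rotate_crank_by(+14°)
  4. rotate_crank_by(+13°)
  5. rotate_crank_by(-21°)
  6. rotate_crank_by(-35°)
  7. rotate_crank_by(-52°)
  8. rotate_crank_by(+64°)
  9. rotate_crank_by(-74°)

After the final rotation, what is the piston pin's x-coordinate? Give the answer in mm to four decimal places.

210.7750

set_geometry: r = 58 mm, L = 269 mm, e = 11 mm; θ ← 0°
rotate_crank_by(-89°): θ ← 0° -89° = -89°
rotate_crank_by(+14°): θ ← -89° +14° = -75°
rotate_crank_by(+13°): θ ← -75° +13° = -62°
rotate_crank_by(-21°): θ ← -62° -21° = -83°
rotate_crank_by(-35°): θ ← -83° -35° = -118°
rotate_crank_by(-52°): θ ← -118° -52° = -170°
rotate_crank_by(+64°): θ ← -170° +64° = -106°
rotate_crank_by(-74°): θ ← -106° -74° = -180°
crank pin P = (r cos θ, r sin θ) = (-58.000000, -0.000000)
h = r sin θ − e = -0.000000 − 11 = -11.000000
x = r cos θ + √(L² − h²) = -58.000000 + √(72361.0 − 121.0000) = -58.000000 + 268.774999 = 210.774999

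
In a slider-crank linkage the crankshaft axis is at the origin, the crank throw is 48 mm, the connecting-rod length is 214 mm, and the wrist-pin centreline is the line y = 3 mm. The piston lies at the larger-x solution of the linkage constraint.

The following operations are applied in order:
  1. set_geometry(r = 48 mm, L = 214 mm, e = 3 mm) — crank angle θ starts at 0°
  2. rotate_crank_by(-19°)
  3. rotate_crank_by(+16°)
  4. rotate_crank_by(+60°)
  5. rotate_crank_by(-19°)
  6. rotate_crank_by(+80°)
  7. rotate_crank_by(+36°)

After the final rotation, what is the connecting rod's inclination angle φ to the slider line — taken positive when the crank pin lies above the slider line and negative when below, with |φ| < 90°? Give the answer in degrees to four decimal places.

4.8362

set_geometry: r = 48 mm, L = 214 mm, e = 3 mm; θ ← 0°
rotate_crank_by(-19°): θ ← 0° -19° = -19°
rotate_crank_by(+16°): θ ← -19° +16° = -3°
rotate_crank_by(+60°): θ ← -3° +60° = 57°
rotate_crank_by(-19°): θ ← 57° -19° = 38°
rotate_crank_by(+80°): θ ← 38° +80° = 118°
rotate_crank_by(+36°): θ ← 118° +36° = 154°
crank pin P = (r cos θ, r sin θ) = (-43.142114, 21.041815)
h = r sin θ − e = 21.041815 − 3 = 18.041815
sin φ = h / L = 18.041815 / 214 = 0.08430755
φ = arcsin(0.08430755) = 4.836207°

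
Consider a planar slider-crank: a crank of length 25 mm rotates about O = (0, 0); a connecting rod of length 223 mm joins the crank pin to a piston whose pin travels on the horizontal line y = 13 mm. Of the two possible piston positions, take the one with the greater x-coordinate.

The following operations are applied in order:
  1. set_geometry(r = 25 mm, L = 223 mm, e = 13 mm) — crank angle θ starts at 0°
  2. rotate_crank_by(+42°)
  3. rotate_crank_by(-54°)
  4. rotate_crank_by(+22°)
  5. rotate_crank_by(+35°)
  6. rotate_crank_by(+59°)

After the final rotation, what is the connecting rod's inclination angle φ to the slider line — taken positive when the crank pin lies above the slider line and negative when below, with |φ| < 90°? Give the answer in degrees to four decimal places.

2.8936

set_geometry: r = 25 mm, L = 223 mm, e = 13 mm; θ ← 0°
rotate_crank_by(+42°): θ ← 0° +42° = 42°
rotate_crank_by(-54°): θ ← 42° -54° = -12°
rotate_crank_by(+22°): θ ← -12° +22° = 10°
rotate_crank_by(+35°): θ ← 10° +35° = 45°
rotate_crank_by(+59°): θ ← 45° +59° = 104°
crank pin P = (r cos θ, r sin θ) = (-6.048047, 24.257393)
h = r sin θ − e = 24.257393 − 13 = 11.257393
sin φ = h / L = 11.257393 / 223 = 0.05048158
φ = arcsin(0.05048158) = 2.893612°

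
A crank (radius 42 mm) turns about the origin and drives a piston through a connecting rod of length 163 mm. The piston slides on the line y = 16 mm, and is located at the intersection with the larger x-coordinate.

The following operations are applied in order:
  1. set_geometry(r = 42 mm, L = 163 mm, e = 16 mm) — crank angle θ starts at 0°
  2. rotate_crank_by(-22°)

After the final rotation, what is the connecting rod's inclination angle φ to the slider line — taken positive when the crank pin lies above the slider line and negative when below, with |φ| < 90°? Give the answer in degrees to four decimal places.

-11.2263

set_geometry: r = 42 mm, L = 163 mm, e = 16 mm; θ ← 0°
rotate_crank_by(-22°): θ ← 0° -22° = -22°
crank pin P = (r cos θ, r sin θ) = (38.941722, -15.733477)
h = r sin θ − e = -15.733477 − 16 = -31.733477
sin φ = h / L = -31.733477 / 163 = -0.19468391
φ = arcsin(-0.19468391) = -11.226259°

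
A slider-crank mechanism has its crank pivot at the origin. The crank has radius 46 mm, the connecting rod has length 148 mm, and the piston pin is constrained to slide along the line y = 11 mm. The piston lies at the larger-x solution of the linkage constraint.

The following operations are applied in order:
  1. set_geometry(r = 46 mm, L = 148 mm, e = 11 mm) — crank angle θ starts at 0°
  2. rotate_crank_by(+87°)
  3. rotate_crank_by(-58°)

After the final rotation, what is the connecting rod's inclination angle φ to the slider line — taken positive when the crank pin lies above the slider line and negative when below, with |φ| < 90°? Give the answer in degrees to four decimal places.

4.3794

set_geometry: r = 46 mm, L = 148 mm, e = 11 mm; θ ← 0°
rotate_crank_by(+87°): θ ← 0° +87° = 87°
rotate_crank_by(-58°): θ ← 87° -58° = 29°
crank pin P = (r cos θ, r sin θ) = (40.232507, 22.301243)
h = r sin θ − e = 22.301243 − 11 = 11.301243
sin φ = h / L = 11.301243 / 148 = 0.07635975
φ = arcsin(0.07635975) = 4.379354°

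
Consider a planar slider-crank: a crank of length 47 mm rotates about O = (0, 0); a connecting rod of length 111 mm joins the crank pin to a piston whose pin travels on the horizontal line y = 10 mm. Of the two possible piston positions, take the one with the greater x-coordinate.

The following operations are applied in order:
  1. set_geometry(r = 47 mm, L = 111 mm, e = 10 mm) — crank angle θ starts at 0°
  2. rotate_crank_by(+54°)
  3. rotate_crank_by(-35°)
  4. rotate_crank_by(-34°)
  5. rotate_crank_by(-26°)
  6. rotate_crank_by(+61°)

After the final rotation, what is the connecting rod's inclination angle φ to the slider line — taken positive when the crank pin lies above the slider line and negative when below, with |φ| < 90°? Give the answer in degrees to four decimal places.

3.1373

set_geometry: r = 47 mm, L = 111 mm, e = 10 mm; θ ← 0°
rotate_crank_by(+54°): θ ← 0° +54° = 54°
rotate_crank_by(-35°): θ ← 54° -35° = 19°
rotate_crank_by(-34°): θ ← 19° -34° = -15°
rotate_crank_by(-26°): θ ← -15° -26° = -41°
rotate_crank_by(+61°): θ ← -41° +61° = 20°
crank pin P = (r cos θ, r sin θ) = (44.165553, 16.074947)
h = r sin θ − e = 16.074947 − 10 = 6.074947
sin φ = h / L = 6.074947 / 111 = 0.05472925
φ = arcsin(0.05472925) = 3.137323°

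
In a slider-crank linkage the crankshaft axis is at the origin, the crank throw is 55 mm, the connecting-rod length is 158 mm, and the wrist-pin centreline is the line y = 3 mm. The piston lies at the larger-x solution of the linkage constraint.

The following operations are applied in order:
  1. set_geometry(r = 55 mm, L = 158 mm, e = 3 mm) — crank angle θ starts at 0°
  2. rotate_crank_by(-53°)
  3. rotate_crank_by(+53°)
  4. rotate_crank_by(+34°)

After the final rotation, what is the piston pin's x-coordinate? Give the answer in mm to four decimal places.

201.1401

set_geometry: r = 55 mm, L = 158 mm, e = 3 mm; θ ← 0°
rotate_crank_by(-53°): θ ← 0° -53° = -53°
rotate_crank_by(+53°): θ ← -53° +53° = 0°
rotate_crank_by(+34°): θ ← 0° +34° = 34°
crank pin P = (r cos θ, r sin θ) = (45.597066, 30.755610)
h = r sin θ − e = 30.755610 − 3 = 27.755610
x = r cos θ + √(L² − h²) = 45.597066 + √(24964.0 − 770.3739) = 45.597066 + 155.543004 = 201.140071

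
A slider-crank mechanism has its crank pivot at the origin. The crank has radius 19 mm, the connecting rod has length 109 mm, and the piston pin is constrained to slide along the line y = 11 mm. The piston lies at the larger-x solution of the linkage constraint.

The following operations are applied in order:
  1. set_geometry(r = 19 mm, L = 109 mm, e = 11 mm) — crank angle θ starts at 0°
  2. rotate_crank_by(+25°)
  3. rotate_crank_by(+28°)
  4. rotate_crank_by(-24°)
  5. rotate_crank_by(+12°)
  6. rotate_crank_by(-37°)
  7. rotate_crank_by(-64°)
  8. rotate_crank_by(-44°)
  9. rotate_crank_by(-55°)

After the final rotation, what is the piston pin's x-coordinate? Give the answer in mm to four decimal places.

set_geometry: r = 19 mm, L = 109 mm, e = 11 mm; θ ← 0°
rotate_crank_by(+25°): θ ← 0° +25° = 25°
rotate_crank_by(+28°): θ ← 25° +28° = 53°
rotate_crank_by(-24°): θ ← 53° -24° = 29°
rotate_crank_by(+12°): θ ← 29° +12° = 41°
rotate_crank_by(-37°): θ ← 41° -37° = 4°
rotate_crank_by(-64°): θ ← 4° -64° = -60°
rotate_crank_by(-44°): θ ← -60° -44° = -104°
rotate_crank_by(-55°): θ ← -104° -55° = -159°
crank pin P = (r cos θ, r sin θ) = (-17.738028, -6.808991)
h = r sin θ − e = -6.808991 − 11 = -17.808991
x = r cos θ + √(L² − h²) = -17.738028 + √(11881.0 − 317.1602) = -17.738028 + 107.535296 = 89.797268

89.7973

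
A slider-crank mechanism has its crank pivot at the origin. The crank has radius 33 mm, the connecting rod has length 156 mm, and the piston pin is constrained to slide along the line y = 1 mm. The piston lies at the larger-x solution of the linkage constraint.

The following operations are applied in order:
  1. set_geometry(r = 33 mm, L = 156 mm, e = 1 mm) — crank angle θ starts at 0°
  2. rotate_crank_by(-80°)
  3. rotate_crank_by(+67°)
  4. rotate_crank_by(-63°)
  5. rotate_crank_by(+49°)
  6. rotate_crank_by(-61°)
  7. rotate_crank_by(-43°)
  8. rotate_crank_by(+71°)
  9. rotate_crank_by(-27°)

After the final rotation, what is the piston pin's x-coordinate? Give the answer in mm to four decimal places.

set_geometry: r = 33 mm, L = 156 mm, e = 1 mm; θ ← 0°
rotate_crank_by(-80°): θ ← 0° -80° = -80°
rotate_crank_by(+67°): θ ← -80° +67° = -13°
rotate_crank_by(-63°): θ ← -13° -63° = -76°
rotate_crank_by(+49°): θ ← -76° +49° = -27°
rotate_crank_by(-61°): θ ← -27° -61° = -88°
rotate_crank_by(-43°): θ ← -88° -43° = -131°
rotate_crank_by(+71°): θ ← -131° +71° = -60°
rotate_crank_by(-27°): θ ← -60° -27° = -87°
crank pin P = (r cos θ, r sin θ) = (1.727087, -32.954775)
h = r sin θ − e = -32.954775 − 1 = -33.954775
x = r cos θ + √(L² − h²) = 1.727087 + √(24336.0 − 1152.9267) = 1.727087 + 152.259887 = 153.986974

153.9870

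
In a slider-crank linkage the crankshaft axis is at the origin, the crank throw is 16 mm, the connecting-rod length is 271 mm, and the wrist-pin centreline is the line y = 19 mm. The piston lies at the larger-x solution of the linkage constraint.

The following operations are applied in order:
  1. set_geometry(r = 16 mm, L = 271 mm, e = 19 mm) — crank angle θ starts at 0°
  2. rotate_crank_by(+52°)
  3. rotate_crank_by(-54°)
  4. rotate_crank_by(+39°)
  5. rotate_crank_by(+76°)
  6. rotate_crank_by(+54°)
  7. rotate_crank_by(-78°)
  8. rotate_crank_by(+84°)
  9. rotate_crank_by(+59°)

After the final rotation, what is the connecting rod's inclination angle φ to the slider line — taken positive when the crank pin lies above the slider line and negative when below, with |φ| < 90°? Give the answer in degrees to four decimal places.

-6.6980

set_geometry: r = 16 mm, L = 271 mm, e = 19 mm; θ ← 0°
rotate_crank_by(+52°): θ ← 0° +52° = 52°
rotate_crank_by(-54°): θ ← 52° -54° = -2°
rotate_crank_by(+39°): θ ← -2° +39° = 37°
rotate_crank_by(+76°): θ ← 37° +76° = 113°
rotate_crank_by(+54°): θ ← 113° +54° = 167°
rotate_crank_by(-78°): θ ← 167° -78° = 89°
rotate_crank_by(+84°): θ ← 89° +84° = 173°
rotate_crank_by(+59°): θ ← 173° +59° = 232°
crank pin P = (r cos θ, r sin θ) = (-9.850584, -12.608172)
h = r sin θ − e = -12.608172 − 19 = -31.608172
sin φ = h / L = -31.608172 / 271 = -0.11663532
φ = arcsin(-0.11663532) = -6.697957°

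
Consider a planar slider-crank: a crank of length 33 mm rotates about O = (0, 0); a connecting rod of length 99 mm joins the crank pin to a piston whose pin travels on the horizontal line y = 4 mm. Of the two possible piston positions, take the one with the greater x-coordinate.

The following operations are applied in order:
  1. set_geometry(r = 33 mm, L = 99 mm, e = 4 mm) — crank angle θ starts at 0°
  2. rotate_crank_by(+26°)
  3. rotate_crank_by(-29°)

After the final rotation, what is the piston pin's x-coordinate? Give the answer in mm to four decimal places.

131.7890

set_geometry: r = 33 mm, L = 99 mm, e = 4 mm; θ ← 0°
rotate_crank_by(+26°): θ ← 0° +26° = 26°
rotate_crank_by(-29°): θ ← 26° -29° = -3°
crank pin P = (r cos θ, r sin θ) = (32.954775, -1.727087)
h = r sin θ − e = -1.727087 − 4 = -5.727087
x = r cos θ + √(L² − h²) = 32.954775 + √(9801.0 − 32.7995) = 32.954775 + 98.834207 = 131.788982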